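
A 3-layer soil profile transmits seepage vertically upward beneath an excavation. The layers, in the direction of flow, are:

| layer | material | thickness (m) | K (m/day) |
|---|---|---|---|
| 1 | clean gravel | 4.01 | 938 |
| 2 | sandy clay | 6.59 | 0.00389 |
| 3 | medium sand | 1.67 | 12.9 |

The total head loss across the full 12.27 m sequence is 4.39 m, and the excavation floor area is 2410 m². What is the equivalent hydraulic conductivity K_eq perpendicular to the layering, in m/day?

0.00724

Flow is perpendicular to layering, so the layers act in series and the equivalent K is the thickness-weighted harmonic mean.
Total thickness L = 4.01 + 6.59 + 1.67 = 12.27 m.
Σ(b_i/K_i) = 4.01/938 + 6.59/0.00389 + 1.67/12.9 = 1694 d.
K_eq = L / Σ(b_i/K_i) = 12.27 / 1694 = 0.007242 m/day.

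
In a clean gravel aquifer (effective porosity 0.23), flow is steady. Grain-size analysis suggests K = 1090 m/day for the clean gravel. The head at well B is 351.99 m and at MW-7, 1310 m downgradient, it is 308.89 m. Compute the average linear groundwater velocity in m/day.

Hydraulic gradient i = (351.99 − 308.89) / 1310 = 43.1 / 1310 = 0.03290.
Darcy flux q = K · i = 1090 × 0.03290 = 35.86 m/day.
Seepage velocity v = q / n_e = 35.86 / 0.23 = 155.9 m/day.

156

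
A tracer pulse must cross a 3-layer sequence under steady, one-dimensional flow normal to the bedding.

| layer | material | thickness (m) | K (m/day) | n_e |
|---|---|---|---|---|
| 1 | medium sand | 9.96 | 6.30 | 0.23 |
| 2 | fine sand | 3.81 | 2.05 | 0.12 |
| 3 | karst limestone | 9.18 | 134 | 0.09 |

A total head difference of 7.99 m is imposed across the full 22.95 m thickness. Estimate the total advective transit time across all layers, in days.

1.57

With flow normal to the layers, continuity requires the same specific discharge q through every layer.
Σ(b_i/K_i) = 9.96/6.30 + 3.81/2.05 + 9.18/134 = 3.508 d.
q = Δh / Σ(b_i/K_i) = 7.99 / 3.508 = 2.278 m/day.
In each layer the seepage velocity is v_i = q/n_i, so the layer transit time is t_i = b_i·n_i / q:
  layer 1 (medium sand): t_1 = 9.96 × 0.23 / 2.278 = 1.006 d
  layer 2 (fine sand): t_2 = 3.81 × 0.12 / 2.278 = 0.2007 d
  layer 3 (karst limestone): t_3 = 9.18 × 0.09 / 2.278 = 0.3627 d
Total t = Σ t_i = 1.569 days.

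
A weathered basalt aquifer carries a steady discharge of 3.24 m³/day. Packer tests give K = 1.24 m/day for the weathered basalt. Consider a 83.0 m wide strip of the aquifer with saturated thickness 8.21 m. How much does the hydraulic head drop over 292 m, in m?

1.12

Cross-sectional area A = 83.0 × 8.21 = 681.4 m².
From Q = K·A·i, i = Q / (K·A) = 3.24 / (1.240 × 681.4) = 0.003834.
Head loss Δh = i · L = 0.003834 × 292 = 1.120 m.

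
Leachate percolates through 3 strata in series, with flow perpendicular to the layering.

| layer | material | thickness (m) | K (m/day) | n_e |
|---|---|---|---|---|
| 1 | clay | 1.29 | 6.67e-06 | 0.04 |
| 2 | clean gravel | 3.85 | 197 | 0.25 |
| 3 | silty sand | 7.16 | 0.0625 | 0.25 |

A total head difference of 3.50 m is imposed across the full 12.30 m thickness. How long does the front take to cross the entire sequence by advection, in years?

424

With flow normal to the layers, continuity requires the same specific discharge q through every layer.
Σ(b_i/K_i) = 1.29/6.67e-06 + 3.85/197 + 7.16/0.0625 = 1.935e+05 d.
q = Δh / Σ(b_i/K_i) = 3.50 / 1.935e+05 = 1.809e-05 m/day.
In each layer the seepage velocity is v_i = q/n_i, so the layer transit time is t_i = b_i·n_i / q:
  layer 1 (clay): t_1 = 1.29 × 0.04 / 1.809e-05 = 2853 d
  layer 2 (clean gravel): t_2 = 3.85 × 0.25 / 1.809e-05 = 53217 d
  layer 3 (silty sand): t_3 = 7.16 × 0.25 / 1.809e-05 = 98971 d
Total t = Σ t_i = 1.550e+05 days = 424.5 years.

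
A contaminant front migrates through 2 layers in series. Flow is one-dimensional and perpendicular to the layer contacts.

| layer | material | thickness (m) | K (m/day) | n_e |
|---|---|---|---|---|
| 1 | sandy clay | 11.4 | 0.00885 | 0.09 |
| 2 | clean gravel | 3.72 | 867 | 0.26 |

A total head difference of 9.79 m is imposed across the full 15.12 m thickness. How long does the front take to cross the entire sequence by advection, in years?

With flow normal to the layers, continuity requires the same specific discharge q through every layer.
Σ(b_i/K_i) = 11.4/0.00885 + 3.72/867 = 1288 d.
q = Δh / Σ(b_i/K_i) = 9.79 / 1288 = 0.007600 m/day.
In each layer the seepage velocity is v_i = q/n_i, so the layer transit time is t_i = b_i·n_i / q:
  layer 1 (sandy clay): t_1 = 11.4 × 0.09 / 0.007600 = 135.0 d
  layer 2 (clean gravel): t_2 = 3.72 × 0.26 / 0.007600 = 127.3 d
Total t = Σ t_i = 262.3 days = 0.7180 years.

0.718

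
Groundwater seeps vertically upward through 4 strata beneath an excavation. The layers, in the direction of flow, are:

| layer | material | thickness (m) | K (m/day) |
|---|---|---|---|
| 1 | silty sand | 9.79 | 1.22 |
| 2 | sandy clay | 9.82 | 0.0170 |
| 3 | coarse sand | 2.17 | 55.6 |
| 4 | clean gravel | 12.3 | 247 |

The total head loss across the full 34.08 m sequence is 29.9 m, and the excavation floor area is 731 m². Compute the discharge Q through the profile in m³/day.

Flow is perpendicular to layering, so the layers act in series and the equivalent K is the thickness-weighted harmonic mean.
Total thickness L = 9.79 + 9.82 + 2.17 + 12.3 = 34.08 m.
Σ(b_i/K_i) = 9.79/1.22 + 9.82/0.0170 + 2.17/55.6 + 12.3/247 = 585.8 d.
K_eq = L / Σ(b_i/K_i) = 34.08 / 585.8 = 0.05818 m/day.
Q = K_eq · A · (Δh/L) = 0.05818 × 731 × (29.9/34.08) = 37.31 m³/day.

37.3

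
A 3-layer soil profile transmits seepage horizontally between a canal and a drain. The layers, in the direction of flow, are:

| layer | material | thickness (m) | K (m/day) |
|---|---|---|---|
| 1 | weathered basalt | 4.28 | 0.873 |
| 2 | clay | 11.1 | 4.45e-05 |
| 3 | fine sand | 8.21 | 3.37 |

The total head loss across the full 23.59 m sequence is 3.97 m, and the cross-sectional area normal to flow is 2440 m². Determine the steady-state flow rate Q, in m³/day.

Flow is perpendicular to layering, so the layers act in series and the equivalent K is the thickness-weighted harmonic mean.
Total thickness L = 4.28 + 11.1 + 8.21 = 23.59 m.
Σ(b_i/K_i) = 4.28/0.873 + 11.1/4.45e-05 + 8.21/3.37 = 2.494e+05 d.
K_eq = L / Σ(b_i/K_i) = 23.59 / 2.494e+05 = 9.457e-05 m/day.
Q = K_eq · A · (Δh/L) = 9.457e-05 × 2440 × (3.97/23.59) = 0.03883 m³/day.

0.0388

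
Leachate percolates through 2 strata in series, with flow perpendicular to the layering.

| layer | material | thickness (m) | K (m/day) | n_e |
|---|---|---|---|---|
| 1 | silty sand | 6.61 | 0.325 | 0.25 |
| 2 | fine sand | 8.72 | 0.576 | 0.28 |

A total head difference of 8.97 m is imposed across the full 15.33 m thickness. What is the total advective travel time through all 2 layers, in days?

With flow normal to the layers, continuity requires the same specific discharge q through every layer.
Σ(b_i/K_i) = 6.61/0.325 + 8.72/0.576 = 35.48 d.
q = Δh / Σ(b_i/K_i) = 8.97 / 35.48 = 0.2528 m/day.
In each layer the seepage velocity is v_i = q/n_i, so the layer transit time is t_i = b_i·n_i / q:
  layer 1 (silty sand): t_1 = 6.61 × 0.25 / 0.2528 = 6.536 d
  layer 2 (fine sand): t_2 = 8.72 × 0.28 / 0.2528 = 9.657 d
Total t = Σ t_i = 16.19 days.

16.2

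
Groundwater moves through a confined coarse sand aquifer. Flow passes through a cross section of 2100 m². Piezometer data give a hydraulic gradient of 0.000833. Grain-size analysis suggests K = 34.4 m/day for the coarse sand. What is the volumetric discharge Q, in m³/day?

Hydraulic gradient i = 0.000833.
Darcy's law: Q = K · A · i = 34.40 × 2100 × 0.0008330 = 60.18 m³/day.

60.2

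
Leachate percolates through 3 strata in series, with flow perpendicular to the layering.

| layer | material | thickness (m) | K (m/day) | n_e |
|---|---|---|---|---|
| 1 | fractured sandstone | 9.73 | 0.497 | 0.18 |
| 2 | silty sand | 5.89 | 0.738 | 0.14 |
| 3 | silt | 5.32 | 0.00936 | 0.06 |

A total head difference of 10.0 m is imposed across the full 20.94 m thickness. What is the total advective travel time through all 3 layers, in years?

0.472

With flow normal to the layers, continuity requires the same specific discharge q through every layer.
Σ(b_i/K_i) = 9.73/0.497 + 5.89/0.738 + 5.32/0.00936 = 595.9 d.
q = Δh / Σ(b_i/K_i) = 10.0 / 595.9 = 0.01678 m/day.
In each layer the seepage velocity is v_i = q/n_i, so the layer transit time is t_i = b_i·n_i / q:
  layer 1 (fractured sandstone): t_1 = 9.73 × 0.18 / 0.01678 = 104.4 d
  layer 2 (silty sand): t_2 = 5.89 × 0.14 / 0.01678 = 49.14 d
  layer 3 (silt): t_3 = 5.32 × 0.06 / 0.01678 = 19.02 d
Total t = Σ t_i = 172.5 days = 0.4724 years.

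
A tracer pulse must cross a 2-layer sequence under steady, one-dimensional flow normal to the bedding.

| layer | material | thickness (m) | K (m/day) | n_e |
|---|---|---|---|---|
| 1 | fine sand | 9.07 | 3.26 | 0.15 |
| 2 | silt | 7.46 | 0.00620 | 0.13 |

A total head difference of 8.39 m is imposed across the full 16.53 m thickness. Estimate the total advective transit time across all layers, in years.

With flow normal to the layers, continuity requires the same specific discharge q through every layer.
Σ(b_i/K_i) = 9.07/3.26 + 7.46/0.00620 = 1206 d.
q = Δh / Σ(b_i/K_i) = 8.39 / 1206 = 0.006957 m/day.
In each layer the seepage velocity is v_i = q/n_i, so the layer transit time is t_i = b_i·n_i / q:
  layer 1 (fine sand): t_1 = 9.07 × 0.15 / 0.006957 = 195.6 d
  layer 2 (silt): t_2 = 7.46 × 0.13 / 0.006957 = 139.4 d
Total t = Σ t_i = 335.0 days = 0.9171 years.

0.917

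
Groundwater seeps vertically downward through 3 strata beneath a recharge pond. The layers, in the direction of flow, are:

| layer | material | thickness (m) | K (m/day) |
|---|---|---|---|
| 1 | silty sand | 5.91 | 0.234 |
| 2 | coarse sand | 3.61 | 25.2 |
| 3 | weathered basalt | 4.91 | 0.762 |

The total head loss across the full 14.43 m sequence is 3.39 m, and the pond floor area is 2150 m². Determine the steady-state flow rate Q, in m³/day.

Flow is perpendicular to layering, so the layers act in series and the equivalent K is the thickness-weighted harmonic mean.
Total thickness L = 5.91 + 3.61 + 4.91 = 14.43 m.
Σ(b_i/K_i) = 5.91/0.234 + 3.61/25.2 + 4.91/0.762 = 31.84 d.
K_eq = L / Σ(b_i/K_i) = 14.43 / 31.84 = 0.4532 m/day.
Q = K_eq · A · (Δh/L) = 0.4532 × 2150 × (3.39/14.43) = 228.9 m³/day.

229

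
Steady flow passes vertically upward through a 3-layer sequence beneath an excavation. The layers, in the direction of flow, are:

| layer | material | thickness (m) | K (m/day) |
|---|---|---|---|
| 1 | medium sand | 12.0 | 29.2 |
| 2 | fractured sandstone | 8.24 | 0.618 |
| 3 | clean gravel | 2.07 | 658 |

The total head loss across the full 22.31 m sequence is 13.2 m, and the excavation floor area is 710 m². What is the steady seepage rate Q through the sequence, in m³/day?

Flow is perpendicular to layering, so the layers act in series and the equivalent K is the thickness-weighted harmonic mean.
Total thickness L = 12.0 + 8.24 + 2.07 = 22.31 m.
Σ(b_i/K_i) = 12.0/29.2 + 8.24/0.618 + 2.07/658 = 13.75 d.
K_eq = L / Σ(b_i/K_i) = 22.31 / 13.75 = 1.623 m/day.
Q = K_eq · A · (Δh/L) = 1.623 × 710 × (13.2/22.31) = 681.7 m³/day.

682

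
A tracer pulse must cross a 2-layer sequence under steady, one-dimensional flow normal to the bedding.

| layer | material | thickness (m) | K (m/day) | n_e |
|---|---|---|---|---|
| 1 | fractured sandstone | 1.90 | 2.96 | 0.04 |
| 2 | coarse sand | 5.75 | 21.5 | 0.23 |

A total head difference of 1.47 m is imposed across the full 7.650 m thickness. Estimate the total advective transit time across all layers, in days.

0.865

With flow normal to the layers, continuity requires the same specific discharge q through every layer.
Σ(b_i/K_i) = 1.90/2.96 + 5.75/21.5 = 0.9093 d.
q = Δh / Σ(b_i/K_i) = 1.47 / 0.9093 = 1.617 m/day.
In each layer the seepage velocity is v_i = q/n_i, so the layer transit time is t_i = b_i·n_i / q:
  layer 1 (fractured sandstone): t_1 = 1.90 × 0.04 / 1.617 = 0.04701 d
  layer 2 (coarse sand): t_2 = 5.75 × 0.23 / 1.617 = 0.8181 d
Total t = Σ t_i = 0.8651 days.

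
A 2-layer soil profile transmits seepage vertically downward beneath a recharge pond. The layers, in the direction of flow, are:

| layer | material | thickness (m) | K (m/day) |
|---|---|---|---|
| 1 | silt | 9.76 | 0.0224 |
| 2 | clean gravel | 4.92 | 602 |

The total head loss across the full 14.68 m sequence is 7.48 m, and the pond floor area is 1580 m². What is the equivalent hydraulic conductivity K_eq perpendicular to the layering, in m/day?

Flow is perpendicular to layering, so the layers act in series and the equivalent K is the thickness-weighted harmonic mean.
Total thickness L = 9.76 + 4.92 = 14.68 m.
Σ(b_i/K_i) = 9.76/0.0224 + 4.92/602 = 435.7 d.
K_eq = L / Σ(b_i/K_i) = 14.68 / 435.7 = 0.03369 m/day.

0.0337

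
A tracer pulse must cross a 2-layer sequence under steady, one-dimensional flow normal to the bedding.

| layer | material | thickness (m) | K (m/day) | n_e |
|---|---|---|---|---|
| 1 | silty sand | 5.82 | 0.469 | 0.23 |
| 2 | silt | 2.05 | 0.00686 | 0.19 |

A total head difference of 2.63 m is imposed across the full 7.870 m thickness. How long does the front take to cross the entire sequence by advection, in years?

0.560

With flow normal to the layers, continuity requires the same specific discharge q through every layer.
Σ(b_i/K_i) = 5.82/0.469 + 2.05/0.00686 = 311.2 d.
q = Δh / Σ(b_i/K_i) = 2.63 / 311.2 = 0.008450 m/day.
In each layer the seepage velocity is v_i = q/n_i, so the layer transit time is t_i = b_i·n_i / q:
  layer 1 (silty sand): t_1 = 5.82 × 0.23 / 0.008450 = 158.4 d
  layer 2 (silt): t_2 = 2.05 × 0.19 / 0.008450 = 46.09 d
Total t = Σ t_i = 204.5 days = 0.5599 years.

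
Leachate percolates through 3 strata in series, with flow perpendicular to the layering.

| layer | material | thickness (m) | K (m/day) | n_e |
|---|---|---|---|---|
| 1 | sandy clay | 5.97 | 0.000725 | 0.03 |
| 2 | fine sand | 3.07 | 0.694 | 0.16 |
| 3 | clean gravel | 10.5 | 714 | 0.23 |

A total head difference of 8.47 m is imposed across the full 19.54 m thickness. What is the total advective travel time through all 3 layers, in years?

With flow normal to the layers, continuity requires the same specific discharge q through every layer.
Σ(b_i/K_i) = 5.97/0.000725 + 3.07/0.694 + 10.5/714 = 8239 d.
q = Δh / Σ(b_i/K_i) = 8.47 / 8239 = 0.001028 m/day.
In each layer the seepage velocity is v_i = q/n_i, so the layer transit time is t_i = b_i·n_i / q:
  layer 1 (sandy clay): t_1 = 5.97 × 0.03 / 0.001028 = 174.2 d
  layer 2 (fine sand): t_2 = 3.07 × 0.16 / 0.001028 = 477.8 d
  layer 3 (clean gravel): t_3 = 10.5 × 0.23 / 0.001028 = 2349 d
Total t = Σ t_i = 3001 days = 8.217 years.

8.22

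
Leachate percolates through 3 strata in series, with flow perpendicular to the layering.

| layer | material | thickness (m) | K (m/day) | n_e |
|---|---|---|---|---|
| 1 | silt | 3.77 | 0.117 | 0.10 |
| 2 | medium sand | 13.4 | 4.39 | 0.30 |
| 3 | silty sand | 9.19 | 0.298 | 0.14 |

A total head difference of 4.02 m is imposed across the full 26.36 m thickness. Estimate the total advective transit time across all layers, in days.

With flow normal to the layers, continuity requires the same specific discharge q through every layer.
Σ(b_i/K_i) = 3.77/0.117 + 13.4/4.39 + 9.19/0.298 = 66.11 d.
q = Δh / Σ(b_i/K_i) = 4.02 / 66.11 = 0.06080 m/day.
In each layer the seepage velocity is v_i = q/n_i, so the layer transit time is t_i = b_i·n_i / q:
  layer 1 (silt): t_1 = 3.77 × 0.10 / 0.06080 = 6.200 d
  layer 2 (medium sand): t_2 = 13.4 × 0.30 / 0.06080 = 66.11 d
  layer 3 (silty sand): t_3 = 9.19 × 0.14 / 0.06080 = 21.16 d
Total t = Σ t_i = 93.47 days.

93.5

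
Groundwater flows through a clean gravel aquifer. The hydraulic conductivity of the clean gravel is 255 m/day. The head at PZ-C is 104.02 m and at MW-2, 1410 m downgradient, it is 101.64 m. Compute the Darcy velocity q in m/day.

0.430

Hydraulic gradient i = (104.02 − 101.64) / 1410 = 2.38 / 1410 = 0.001688.
Specific discharge q = K · i = 255.0 × 0.001688 = 0.4304 m/day.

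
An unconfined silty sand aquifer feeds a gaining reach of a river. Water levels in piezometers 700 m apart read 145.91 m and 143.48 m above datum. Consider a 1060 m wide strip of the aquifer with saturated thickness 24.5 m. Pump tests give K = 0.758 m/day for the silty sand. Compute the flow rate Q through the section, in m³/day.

Cross-sectional area A = 1060 × 24.5 = 25970 m².
Hydraulic gradient i = (145.91 − 143.48) / 700 = 2.43 / 700 = 0.003471.
Darcy's law: Q = K · A · i = 0.7580 × 25970 × 0.003471 = 68.34 m³/day.

68.3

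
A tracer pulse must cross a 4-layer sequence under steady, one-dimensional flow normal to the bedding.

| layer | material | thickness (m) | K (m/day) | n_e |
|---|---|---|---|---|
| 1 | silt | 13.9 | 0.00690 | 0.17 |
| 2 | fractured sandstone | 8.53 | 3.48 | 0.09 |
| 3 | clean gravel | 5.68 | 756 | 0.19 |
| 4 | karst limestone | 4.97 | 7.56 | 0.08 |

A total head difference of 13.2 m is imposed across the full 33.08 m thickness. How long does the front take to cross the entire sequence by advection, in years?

With flow normal to the layers, continuity requires the same specific discharge q through every layer.
Σ(b_i/K_i) = 13.9/0.00690 + 8.53/3.48 + 5.68/756 + 4.97/7.56 = 2018 d.
q = Δh / Σ(b_i/K_i) = 13.2 / 2018 = 0.006542 m/day.
In each layer the seepage velocity is v_i = q/n_i, so the layer transit time is t_i = b_i·n_i / q:
  layer 1 (silt): t_1 = 13.9 × 0.17 / 0.006542 = 361.2 d
  layer 2 (fractured sandstone): t_2 = 8.53 × 0.09 / 0.006542 = 117.3 d
  layer 3 (clean gravel): t_3 = 5.68 × 0.19 / 0.006542 = 165.0 d
  layer 4 (karst limestone): t_4 = 4.97 × 0.08 / 0.006542 = 60.77 d
Total t = Σ t_i = 704.3 days = 1.928 years.

1.93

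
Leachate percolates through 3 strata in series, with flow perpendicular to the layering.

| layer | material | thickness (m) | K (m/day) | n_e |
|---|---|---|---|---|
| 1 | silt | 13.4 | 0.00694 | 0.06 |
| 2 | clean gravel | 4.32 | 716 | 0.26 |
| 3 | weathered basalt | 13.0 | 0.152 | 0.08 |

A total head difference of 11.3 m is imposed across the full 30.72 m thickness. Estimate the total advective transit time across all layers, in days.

With flow normal to the layers, continuity requires the same specific discharge q through every layer.
Σ(b_i/K_i) = 13.4/0.00694 + 4.32/716 + 13.0/0.152 = 2016 d.
q = Δh / Σ(b_i/K_i) = 11.3 / 2016 = 0.005604 m/day.
In each layer the seepage velocity is v_i = q/n_i, so the layer transit time is t_i = b_i·n_i / q:
  layer 1 (silt): t_1 = 13.4 × 0.06 / 0.005604 = 143.5 d
  layer 2 (clean gravel): t_2 = 4.32 × 0.26 / 0.005604 = 200.4 d
  layer 3 (weathered basalt): t_3 = 13.0 × 0.08 / 0.005604 = 185.6 d
Total t = Σ t_i = 529.5 days.

529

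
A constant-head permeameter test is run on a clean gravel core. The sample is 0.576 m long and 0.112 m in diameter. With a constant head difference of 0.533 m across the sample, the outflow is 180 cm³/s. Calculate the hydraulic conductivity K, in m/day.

1710

Cross-sectional area A = π·(d/2)² = π × (0.112/2)² = 0.009852 m².
Convert discharge: 180 cm³/s = 0.0001800 m³/s.
Darcy's law rearranged: K = Q·L / (A·Δh) = 0.0001800 × 0.576 / (0.009852 × 0.533) = 0.01974 m/s = 1706 m/day.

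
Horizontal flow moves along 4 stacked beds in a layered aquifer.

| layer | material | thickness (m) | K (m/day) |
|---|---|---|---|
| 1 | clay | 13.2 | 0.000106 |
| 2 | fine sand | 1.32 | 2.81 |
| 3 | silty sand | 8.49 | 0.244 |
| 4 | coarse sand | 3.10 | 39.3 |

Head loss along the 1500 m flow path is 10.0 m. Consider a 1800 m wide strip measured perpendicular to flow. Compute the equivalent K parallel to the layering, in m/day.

Flow is parallel to layering, so each bed carries its own Darcy discharge and the transmissivities add.
Σ(K_i·b_i) = 0.000106×13.2 + 2.81×1.32 + 0.244×8.49 + 39.3×3.10 = 127.6 m²/day.
Total thickness b = 26.11 m, so K_eq = Σ(K_i·b_i)/b = 4.887 m/day.

4.89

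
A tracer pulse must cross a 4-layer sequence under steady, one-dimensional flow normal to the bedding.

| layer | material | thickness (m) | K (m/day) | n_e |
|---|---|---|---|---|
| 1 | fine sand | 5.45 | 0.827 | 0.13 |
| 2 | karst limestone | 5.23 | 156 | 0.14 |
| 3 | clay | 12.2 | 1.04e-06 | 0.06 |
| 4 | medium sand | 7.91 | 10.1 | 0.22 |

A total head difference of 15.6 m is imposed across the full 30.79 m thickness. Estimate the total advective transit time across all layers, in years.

8060

With flow normal to the layers, continuity requires the same specific discharge q through every layer.
Σ(b_i/K_i) = 5.45/0.827 + 5.23/156 + 12.2/1.04e-06 + 7.91/10.1 = 1.173e+07 d.
q = Δh / Σ(b_i/K_i) = 15.6 / 1.173e+07 = 1.330e-06 m/day.
In each layer the seepage velocity is v_i = q/n_i, so the layer transit time is t_i = b_i·n_i / q:
  layer 1 (fine sand): t_1 = 5.45 × 0.13 / 1.330e-06 = 5.328e+05 d
  layer 2 (karst limestone): t_2 = 5.23 × 0.14 / 1.330e-06 = 5.506e+05 d
  layer 3 (clay): t_3 = 12.2 × 0.06 / 1.330e-06 = 5.504e+05 d
  layer 4 (medium sand): t_4 = 7.91 × 0.22 / 1.330e-06 = 1.309e+06 d
Total t = Σ t_i = 2.942e+06 days = 8056 years.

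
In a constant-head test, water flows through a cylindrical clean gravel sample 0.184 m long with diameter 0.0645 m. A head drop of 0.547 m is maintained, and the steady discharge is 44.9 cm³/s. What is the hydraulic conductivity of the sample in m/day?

399

Cross-sectional area A = π·(d/2)² = π × (0.0645/2)² = 0.003267 m².
Convert discharge: 44.9 cm³/s = 4.490e-05 m³/s.
Darcy's law rearranged: K = Q·L / (A·Δh) = 4.490e-05 × 0.184 / (0.003267 × 0.547) = 0.004622 m/s = 399.4 m/day.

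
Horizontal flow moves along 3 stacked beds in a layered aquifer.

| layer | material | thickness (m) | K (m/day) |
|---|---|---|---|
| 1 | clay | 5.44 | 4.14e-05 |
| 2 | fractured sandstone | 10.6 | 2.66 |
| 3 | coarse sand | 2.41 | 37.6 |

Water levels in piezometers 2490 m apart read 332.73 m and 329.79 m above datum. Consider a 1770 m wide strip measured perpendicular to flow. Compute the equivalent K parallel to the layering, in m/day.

6.44

Flow is parallel to layering, so each bed carries its own Darcy discharge and the transmissivities add.
Σ(K_i·b_i) = 4.14e-05×5.44 + 2.66×10.6 + 37.6×2.41 = 118.8 m²/day.
Total thickness b = 18.45 m, so K_eq = Σ(K_i·b_i)/b = 6.440 m/day.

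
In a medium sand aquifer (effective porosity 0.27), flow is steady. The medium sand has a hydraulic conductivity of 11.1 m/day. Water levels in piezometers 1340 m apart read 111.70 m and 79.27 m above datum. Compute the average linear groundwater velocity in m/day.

0.995

Hydraulic gradient i = (111.70 − 79.27) / 1340 = 32.43 / 1340 = 0.02420.
Darcy flux q = K · i = 11.10 × 0.02420 = 0.2686 m/day.
Seepage velocity v = q / n_e = 0.2686 / 0.27 = 0.9950 m/day.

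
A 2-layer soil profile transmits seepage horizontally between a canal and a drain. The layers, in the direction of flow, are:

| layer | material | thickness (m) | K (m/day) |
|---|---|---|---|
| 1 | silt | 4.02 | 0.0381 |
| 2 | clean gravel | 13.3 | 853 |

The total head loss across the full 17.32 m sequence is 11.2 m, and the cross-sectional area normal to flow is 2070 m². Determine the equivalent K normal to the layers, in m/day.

Flow is perpendicular to layering, so the layers act in series and the equivalent K is the thickness-weighted harmonic mean.
Total thickness L = 4.02 + 13.3 = 17.32 m.
Σ(b_i/K_i) = 4.02/0.0381 + 13.3/853 = 105.5 d.
K_eq = L / Σ(b_i/K_i) = 17.32 / 105.5 = 0.1641 m/day.

0.164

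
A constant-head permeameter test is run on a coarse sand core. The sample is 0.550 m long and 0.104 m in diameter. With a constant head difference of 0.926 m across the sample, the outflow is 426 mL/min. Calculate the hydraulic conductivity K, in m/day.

Cross-sectional area A = π·(d/2)² = π × (0.104/2)² = 0.008495 m².
Convert discharge: 426 mL/min = 7.100e-06 m³/s.
Darcy's law rearranged: K = Q·L / (A·Δh) = 7.100e-06 × 0.550 / (0.008495 × 0.926) = 0.0004964 m/s = 42.89 m/day.

42.9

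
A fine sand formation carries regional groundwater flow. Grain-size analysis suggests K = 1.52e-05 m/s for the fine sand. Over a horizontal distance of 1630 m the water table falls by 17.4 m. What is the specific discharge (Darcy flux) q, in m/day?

Convert K: 1.52e-05 m/s × 86400 = 1.313 m/day.
Hydraulic gradient i = Δh / L = 17.4 / 1630 = 0.01067.
Specific discharge q = K · i = 1.313 × 0.01067 = 0.01402 m/day.

0.0140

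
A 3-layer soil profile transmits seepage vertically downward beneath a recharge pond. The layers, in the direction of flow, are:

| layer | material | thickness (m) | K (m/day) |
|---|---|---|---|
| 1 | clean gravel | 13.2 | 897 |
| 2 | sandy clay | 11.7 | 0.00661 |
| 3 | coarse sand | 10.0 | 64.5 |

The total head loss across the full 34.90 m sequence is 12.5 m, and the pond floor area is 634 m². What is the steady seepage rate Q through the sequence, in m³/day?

Flow is perpendicular to layering, so the layers act in series and the equivalent K is the thickness-weighted harmonic mean.
Total thickness L = 13.2 + 11.7 + 10.0 = 34.90 m.
Σ(b_i/K_i) = 13.2/897 + 11.7/0.00661 + 10.0/64.5 = 1770 d.
K_eq = L / Σ(b_i/K_i) = 34.90 / 1770 = 0.01972 m/day.
Q = K_eq · A · (Δh/L) = 0.01972 × 634 × (12.5/34.90) = 4.477 m³/day.

4.48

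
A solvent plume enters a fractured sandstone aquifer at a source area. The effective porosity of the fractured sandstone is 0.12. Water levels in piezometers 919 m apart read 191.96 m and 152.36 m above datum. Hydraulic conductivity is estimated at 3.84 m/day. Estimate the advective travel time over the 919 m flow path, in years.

1.82

Hydraulic gradient i = (191.96 − 152.36) / 919 = 39.6 / 919 = 0.04309.
Darcy flux q = K · i = 3.840 × 0.04309 = 0.1655 m/day.
Seepage velocity v = q / n_e = 0.1655 / 0.12 = 1.379 m/day.
Travel time t = L / v = 919 / 1.379 = 666.5 days = 1.825 years.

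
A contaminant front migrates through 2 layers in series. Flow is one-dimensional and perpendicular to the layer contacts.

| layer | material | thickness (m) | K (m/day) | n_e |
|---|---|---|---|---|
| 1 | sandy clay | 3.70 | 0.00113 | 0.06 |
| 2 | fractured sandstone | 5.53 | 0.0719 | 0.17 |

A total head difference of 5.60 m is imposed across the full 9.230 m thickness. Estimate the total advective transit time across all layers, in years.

1.90

With flow normal to the layers, continuity requires the same specific discharge q through every layer.
Σ(b_i/K_i) = 3.70/0.00113 + 5.53/0.0719 = 3351 d.
q = Δh / Σ(b_i/K_i) = 5.60 / 3351 = 0.001671 m/day.
In each layer the seepage velocity is v_i = q/n_i, so the layer transit time is t_i = b_i·n_i / q:
  layer 1 (sandy clay): t_1 = 3.70 × 0.06 / 0.001671 = 132.9 d
  layer 2 (fractured sandstone): t_2 = 5.53 × 0.17 / 0.001671 = 562.6 d
Total t = Σ t_i = 695.4 days = 1.904 years.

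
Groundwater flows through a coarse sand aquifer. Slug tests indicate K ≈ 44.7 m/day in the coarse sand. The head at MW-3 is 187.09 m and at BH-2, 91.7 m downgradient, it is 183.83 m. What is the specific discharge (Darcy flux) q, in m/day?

1.59

Hydraulic gradient i = (187.09 − 183.83) / 91.7 = 3.26 / 91.7 = 0.03555.
Specific discharge q = K · i = 44.70 × 0.03555 = 1.589 m/day.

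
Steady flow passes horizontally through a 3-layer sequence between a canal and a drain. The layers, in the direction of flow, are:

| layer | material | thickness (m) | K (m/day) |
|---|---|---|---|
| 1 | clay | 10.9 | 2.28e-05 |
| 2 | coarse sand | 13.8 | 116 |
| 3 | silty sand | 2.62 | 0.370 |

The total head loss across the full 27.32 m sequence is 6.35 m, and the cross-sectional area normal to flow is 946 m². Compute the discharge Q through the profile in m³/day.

0.0126

Flow is perpendicular to layering, so the layers act in series and the equivalent K is the thickness-weighted harmonic mean.
Total thickness L = 10.9 + 13.8 + 2.62 = 27.32 m.
Σ(b_i/K_i) = 10.9/2.28e-05 + 13.8/116 + 2.62/0.370 = 4.781e+05 d.
K_eq = L / Σ(b_i/K_i) = 27.32 / 4.781e+05 = 5.715e-05 m/day.
Q = K_eq · A · (Δh/L) = 5.715e-05 × 946 × (6.35/27.32) = 0.01257 m³/day.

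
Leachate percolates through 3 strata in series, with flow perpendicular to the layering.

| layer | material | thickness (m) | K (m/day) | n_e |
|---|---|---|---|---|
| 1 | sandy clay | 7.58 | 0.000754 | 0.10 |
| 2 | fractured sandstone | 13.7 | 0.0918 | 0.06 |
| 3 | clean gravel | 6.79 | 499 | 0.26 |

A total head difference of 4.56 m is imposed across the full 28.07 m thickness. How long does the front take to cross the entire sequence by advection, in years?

With flow normal to the layers, continuity requires the same specific discharge q through every layer.
Σ(b_i/K_i) = 7.58/0.000754 + 13.7/0.0918 + 6.79/499 = 10202 d.
q = Δh / Σ(b_i/K_i) = 4.56 / 10202 = 0.0004470 m/day.
In each layer the seepage velocity is v_i = q/n_i, so the layer transit time is t_i = b_i·n_i / q:
  layer 1 (sandy clay): t_1 = 7.58 × 0.10 / 0.0004470 = 1696 d
  layer 2 (fractured sandstone): t_2 = 13.7 × 0.06 / 0.0004470 = 1839 d
  layer 3 (clean gravel): t_3 = 6.79 × 0.26 / 0.0004470 = 3950 d
Total t = Σ t_i = 7485 days = 20.49 years.

20.5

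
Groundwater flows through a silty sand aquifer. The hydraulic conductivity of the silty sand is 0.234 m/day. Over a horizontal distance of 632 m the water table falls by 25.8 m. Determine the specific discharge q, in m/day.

0.00955

Hydraulic gradient i = Δh / L = 25.8 / 632 = 0.04082.
Specific discharge q = K · i = 0.2340 × 0.04082 = 0.009553 m/day.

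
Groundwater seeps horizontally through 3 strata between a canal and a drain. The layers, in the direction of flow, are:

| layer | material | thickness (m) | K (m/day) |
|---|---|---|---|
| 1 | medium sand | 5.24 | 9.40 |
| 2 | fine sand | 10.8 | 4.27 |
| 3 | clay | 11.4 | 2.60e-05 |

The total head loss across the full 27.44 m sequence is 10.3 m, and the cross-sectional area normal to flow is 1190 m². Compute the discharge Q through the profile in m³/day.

Flow is perpendicular to layering, so the layers act in series and the equivalent K is the thickness-weighted harmonic mean.
Total thickness L = 5.24 + 10.8 + 11.4 = 27.44 m.
Σ(b_i/K_i) = 5.24/9.40 + 10.8/4.27 + 11.4/2.60e-05 = 4.385e+05 d.
K_eq = L / Σ(b_i/K_i) = 27.44 / 4.385e+05 = 6.258e-05 m/day.
Q = K_eq · A · (Δh/L) = 6.258e-05 × 1190 × (10.3/27.44) = 0.02795 m³/day.

0.0280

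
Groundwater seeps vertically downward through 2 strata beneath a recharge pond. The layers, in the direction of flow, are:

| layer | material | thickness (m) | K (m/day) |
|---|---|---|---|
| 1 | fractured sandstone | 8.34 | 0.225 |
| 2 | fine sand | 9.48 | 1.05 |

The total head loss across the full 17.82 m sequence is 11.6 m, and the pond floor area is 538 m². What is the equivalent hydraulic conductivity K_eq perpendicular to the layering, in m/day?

Flow is perpendicular to layering, so the layers act in series and the equivalent K is the thickness-weighted harmonic mean.
Total thickness L = 8.34 + 9.48 = 17.82 m.
Σ(b_i/K_i) = 8.34/0.225 + 9.48/1.05 = 46.10 d.
K_eq = L / Σ(b_i/K_i) = 17.82 / 46.10 = 0.3866 m/day.

0.387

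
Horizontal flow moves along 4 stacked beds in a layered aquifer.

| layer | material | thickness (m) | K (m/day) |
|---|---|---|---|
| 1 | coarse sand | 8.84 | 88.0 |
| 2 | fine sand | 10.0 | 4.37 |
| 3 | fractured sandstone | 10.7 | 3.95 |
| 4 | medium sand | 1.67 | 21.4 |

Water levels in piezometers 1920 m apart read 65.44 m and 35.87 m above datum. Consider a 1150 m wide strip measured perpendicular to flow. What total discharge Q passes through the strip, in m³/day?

Flow is parallel to layering, so each bed carries its own Darcy discharge and the transmissivities add.
Σ(K_i·b_i) = 88.0×8.84 + 4.37×10.0 + 3.95×10.7 + 21.4×1.67 = 899.6 m²/day.
Hydraulic gradient i = (65.44 − 35.87) / 1920 = 29.57 / 1920 = 0.01540.
Q = Σ(K_i·b_i) · W · i = 899.6 × 1150 × 0.01540 = 15933 m³/day.

15900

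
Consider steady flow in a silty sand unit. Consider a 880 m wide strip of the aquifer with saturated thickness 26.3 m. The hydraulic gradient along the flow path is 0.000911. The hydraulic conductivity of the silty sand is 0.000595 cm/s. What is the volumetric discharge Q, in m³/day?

10.8

Convert K: 0.000595 cm/s × 864 = 0.5141 m/day.
Cross-sectional area A = 880 × 26.3 = 23144 m².
Hydraulic gradient i = 0.000911.
Darcy's law: Q = K · A · i = 0.5141 × 23144 × 0.0009110 = 10.84 m³/day.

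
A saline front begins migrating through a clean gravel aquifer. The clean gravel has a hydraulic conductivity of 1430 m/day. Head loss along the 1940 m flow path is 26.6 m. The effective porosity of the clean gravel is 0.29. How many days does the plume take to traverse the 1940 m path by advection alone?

Hydraulic gradient i = Δh / L = 26.6 / 1940 = 0.01371.
Darcy flux q = K · i = 1430 × 0.01371 = 19.61 m/day.
Seepage velocity v = q / n_e = 19.61 / 0.29 = 67.61 m/day.
Travel time t = L / v = 1940 / 67.61 = 28.69 days.

28.7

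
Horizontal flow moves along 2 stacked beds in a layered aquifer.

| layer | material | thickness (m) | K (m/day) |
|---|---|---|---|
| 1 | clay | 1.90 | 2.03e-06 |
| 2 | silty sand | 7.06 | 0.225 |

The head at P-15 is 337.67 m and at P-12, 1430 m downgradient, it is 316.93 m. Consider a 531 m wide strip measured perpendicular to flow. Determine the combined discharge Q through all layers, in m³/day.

12.2

Flow is parallel to layering, so each bed carries its own Darcy discharge and the transmissivities add.
Σ(K_i·b_i) = 2.03e-06×1.90 + 0.225×7.06 = 1.589 m²/day.
Hydraulic gradient i = (337.67 − 316.93) / 1430 = 20.74 / 1430 = 0.01450.
Q = Σ(K_i·b_i) · W · i = 1.589 × 531 × 0.01450 = 12.23 m³/day.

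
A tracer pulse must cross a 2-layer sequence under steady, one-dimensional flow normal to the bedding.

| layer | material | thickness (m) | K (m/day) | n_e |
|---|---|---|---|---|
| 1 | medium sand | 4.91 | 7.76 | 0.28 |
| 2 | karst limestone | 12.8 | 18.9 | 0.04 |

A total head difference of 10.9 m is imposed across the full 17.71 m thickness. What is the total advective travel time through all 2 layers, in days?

With flow normal to the layers, continuity requires the same specific discharge q through every layer.
Σ(b_i/K_i) = 4.91/7.76 + 12.8/18.9 = 1.310 d.
q = Δh / Σ(b_i/K_i) = 10.9 / 1.310 = 8.321 m/day.
In each layer the seepage velocity is v_i = q/n_i, so the layer transit time is t_i = b_i·n_i / q:
  layer 1 (medium sand): t_1 = 4.91 × 0.28 / 8.321 = 0.1652 d
  layer 2 (karst limestone): t_2 = 12.8 × 0.04 / 8.321 = 0.06153 d
Total t = Σ t_i = 0.2268 days.

0.227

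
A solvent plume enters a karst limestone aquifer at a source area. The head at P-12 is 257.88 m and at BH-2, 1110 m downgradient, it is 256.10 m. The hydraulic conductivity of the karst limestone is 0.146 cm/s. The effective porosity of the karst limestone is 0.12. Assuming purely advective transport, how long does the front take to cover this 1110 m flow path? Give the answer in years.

Convert K: 0.146 cm/s × 864 = 126.1 m/day.
Hydraulic gradient i = (257.88 − 256.10) / 1110 = 1.78 / 1110 = 0.001604.
Darcy flux q = K · i = 126.1 × 0.001604 = 0.2023 m/day.
Seepage velocity v = q / n_e = 0.2023 / 0.12 = 1.686 m/day.
Travel time t = L / v = 1110 / 1.686 = 658.5 days = 1.803 years.

1.80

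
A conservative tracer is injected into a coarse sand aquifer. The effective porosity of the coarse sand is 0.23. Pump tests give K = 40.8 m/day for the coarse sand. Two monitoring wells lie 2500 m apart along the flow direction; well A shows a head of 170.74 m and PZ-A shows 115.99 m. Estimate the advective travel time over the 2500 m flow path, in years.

Hydraulic gradient i = (170.74 − 115.99) / 2500 = 54.75 / 2500 = 0.02190.
Darcy flux q = K · i = 40.80 × 0.02190 = 0.8935 m/day.
Seepage velocity v = q / n_e = 0.8935 / 0.23 = 3.885 m/day.
Travel time t = L / v = 2500 / 3.885 = 643.5 days = 1.762 years.

1.76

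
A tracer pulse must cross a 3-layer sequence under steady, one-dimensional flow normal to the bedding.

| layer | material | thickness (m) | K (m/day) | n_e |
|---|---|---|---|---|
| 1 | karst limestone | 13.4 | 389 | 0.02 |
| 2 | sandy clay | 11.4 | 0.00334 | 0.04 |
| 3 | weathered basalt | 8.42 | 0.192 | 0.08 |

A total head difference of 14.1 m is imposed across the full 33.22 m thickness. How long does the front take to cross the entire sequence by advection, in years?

With flow normal to the layers, continuity requires the same specific discharge q through every layer.
Σ(b_i/K_i) = 13.4/389 + 11.4/0.00334 + 8.42/0.192 = 3457 d.
q = Δh / Σ(b_i/K_i) = 14.1 / 3457 = 0.004079 m/day.
In each layer the seepage velocity is v_i = q/n_i, so the layer transit time is t_i = b_i·n_i / q:
  layer 1 (karst limestone): t_1 = 13.4 × 0.02 / 0.004079 = 65.71 d
  layer 2 (sandy clay): t_2 = 11.4 × 0.04 / 0.004079 = 111.8 d
  layer 3 (weathered basalt): t_3 = 8.42 × 0.08 / 0.004079 = 165.2 d
Total t = Σ t_i = 342.7 days = 0.9382 years.

0.938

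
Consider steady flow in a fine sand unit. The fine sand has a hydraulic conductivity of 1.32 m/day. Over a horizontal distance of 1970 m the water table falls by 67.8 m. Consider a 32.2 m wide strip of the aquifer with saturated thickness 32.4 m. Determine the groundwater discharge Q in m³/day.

Cross-sectional area A = 32.2 × 32.4 = 1043 m².
Hydraulic gradient i = Δh / L = 67.8 / 1970 = 0.03442.
Darcy's law: Q = K · A · i = 1.320 × 1043 × 0.03442 = 47.40 m³/day.

47.4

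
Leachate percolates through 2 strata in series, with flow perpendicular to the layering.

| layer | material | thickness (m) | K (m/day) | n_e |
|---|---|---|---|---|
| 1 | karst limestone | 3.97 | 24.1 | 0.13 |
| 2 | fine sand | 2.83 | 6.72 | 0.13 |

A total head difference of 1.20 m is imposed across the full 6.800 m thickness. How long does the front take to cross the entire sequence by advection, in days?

0.432

With flow normal to the layers, continuity requires the same specific discharge q through every layer.
Σ(b_i/K_i) = 3.97/24.1 + 2.83/6.72 = 0.5859 d.
q = Δh / Σ(b_i/K_i) = 1.20 / 0.5859 = 2.048 m/day.
In each layer the seepage velocity is v_i = q/n_i, so the layer transit time is t_i = b_i·n_i / q:
  layer 1 (karst limestone): t_1 = 3.97 × 0.13 / 2.048 = 0.2520 d
  layer 2 (fine sand): t_2 = 2.83 × 0.13 / 2.048 = 0.1796 d
Total t = Σ t_i = 0.4316 days.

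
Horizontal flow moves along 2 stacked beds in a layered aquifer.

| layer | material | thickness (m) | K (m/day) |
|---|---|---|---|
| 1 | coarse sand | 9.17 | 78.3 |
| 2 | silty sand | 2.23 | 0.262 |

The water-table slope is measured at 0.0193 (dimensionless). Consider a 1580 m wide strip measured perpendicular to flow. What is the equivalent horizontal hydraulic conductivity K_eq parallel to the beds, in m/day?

63.0

Flow is parallel to layering, so each bed carries its own Darcy discharge and the transmissivities add.
Σ(K_i·b_i) = 78.3×9.17 + 0.262×2.23 = 718.6 m²/day.
Total thickness b = 11.40 m, so K_eq = Σ(K_i·b_i)/b = 63.03 m/day.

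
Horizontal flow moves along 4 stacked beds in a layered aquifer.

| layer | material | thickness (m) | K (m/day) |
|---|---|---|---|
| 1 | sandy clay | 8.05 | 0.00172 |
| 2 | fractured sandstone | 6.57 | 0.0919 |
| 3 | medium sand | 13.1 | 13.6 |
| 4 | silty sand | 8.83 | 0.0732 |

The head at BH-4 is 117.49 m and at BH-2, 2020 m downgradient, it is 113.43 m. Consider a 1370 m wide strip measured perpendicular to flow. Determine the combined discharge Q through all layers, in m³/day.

Flow is parallel to layering, so each bed carries its own Darcy discharge and the transmissivities add.
Σ(K_i·b_i) = 0.00172×8.05 + 0.0919×6.57 + 13.6×13.1 + 0.0732×8.83 = 179.4 m²/day.
Hydraulic gradient i = (117.49 − 113.43) / 2020 = 4.06 / 2020 = 0.002010.
Q = Σ(K_i·b_i) · W · i = 179.4 × 1370 × 0.002010 = 494.1 m³/day.

494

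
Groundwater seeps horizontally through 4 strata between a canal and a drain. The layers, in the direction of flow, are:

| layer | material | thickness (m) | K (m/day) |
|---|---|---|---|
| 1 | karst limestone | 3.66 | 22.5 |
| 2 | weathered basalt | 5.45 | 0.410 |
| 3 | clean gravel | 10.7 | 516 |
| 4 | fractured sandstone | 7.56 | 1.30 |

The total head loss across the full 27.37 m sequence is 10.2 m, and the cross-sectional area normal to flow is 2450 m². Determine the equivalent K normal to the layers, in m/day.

1.42

Flow is perpendicular to layering, so the layers act in series and the equivalent K is the thickness-weighted harmonic mean.
Total thickness L = 3.66 + 5.45 + 10.7 + 7.56 = 27.37 m.
Σ(b_i/K_i) = 3.66/22.5 + 5.45/0.410 + 10.7/516 + 7.56/1.30 = 19.29 d.
K_eq = L / Σ(b_i/K_i) = 27.37 / 19.29 = 1.419 m/day.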